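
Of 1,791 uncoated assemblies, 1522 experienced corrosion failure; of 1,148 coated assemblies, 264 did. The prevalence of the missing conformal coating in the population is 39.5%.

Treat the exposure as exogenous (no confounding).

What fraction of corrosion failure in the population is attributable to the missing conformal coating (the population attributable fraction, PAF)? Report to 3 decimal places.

p₁ = P(outcome | exposed) = 1522/1791 = 0.8498
p₀ = P(outcome | unexposed) = 264/1148 = 0.22997
Overall risk P(Y=1) = π·p₁ + (1−π)·p₀ = 0.395×0.8498 + 0.605×0.22997 = 0.4748.
Under exogeneity, PAF = [P(Y=1) − p₀] / P(Y=1).
PAF = (0.4748 − 0.22997) / 0.4748 ≈ 0.5157

PAF ≈ 0.516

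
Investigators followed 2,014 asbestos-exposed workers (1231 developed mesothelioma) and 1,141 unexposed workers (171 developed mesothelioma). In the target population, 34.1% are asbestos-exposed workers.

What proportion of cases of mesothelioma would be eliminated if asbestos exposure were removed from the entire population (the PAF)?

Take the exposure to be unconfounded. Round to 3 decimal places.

PAF ≈ 0.512

p₁ = P(outcome | exposed) = 1231/2014 = 0.61122
p₀ = P(outcome | unexposed) = 171/1141 = 0.14987
Overall risk P(Y=1) = π·p₁ + (1−π)·p₀ = 0.341×0.61122 + 0.659×0.14987 = 0.30719.
Under exogeneity, PAF = [P(Y=1) − p₀] / P(Y=1).
PAF = (0.30719 − 0.14987) / 0.30719 ≈ 0.5121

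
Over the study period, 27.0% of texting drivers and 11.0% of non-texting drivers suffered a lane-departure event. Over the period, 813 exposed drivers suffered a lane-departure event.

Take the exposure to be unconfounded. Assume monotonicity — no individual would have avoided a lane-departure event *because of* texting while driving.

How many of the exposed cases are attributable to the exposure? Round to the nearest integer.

about 482 cases

p₁ = 0.27, p₀ = 0.11.
PN = (p₁ − p₀)/p₁ = (0.27 − 0.11) / 0.27 ≈ 0.59259.
Attributable cases ≈ PN × (exposed cases) = 0.59259 × 813 ≈ 481.78.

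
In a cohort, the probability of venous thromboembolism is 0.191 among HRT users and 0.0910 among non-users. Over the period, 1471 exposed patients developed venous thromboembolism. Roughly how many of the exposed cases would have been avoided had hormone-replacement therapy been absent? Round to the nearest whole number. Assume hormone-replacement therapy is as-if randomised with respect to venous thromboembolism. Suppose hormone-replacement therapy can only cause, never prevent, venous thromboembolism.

Let p₁ = 0.191, p₀ = 0.091.
PN = (p₁ − p₀)/p₁ = (0.191 − 0.091) / 0.191 ≈ 0.52356.
Attributable cases ≈ PN × (exposed cases) = 0.52356 × 1471 ≈ 770.16.

about 770 cases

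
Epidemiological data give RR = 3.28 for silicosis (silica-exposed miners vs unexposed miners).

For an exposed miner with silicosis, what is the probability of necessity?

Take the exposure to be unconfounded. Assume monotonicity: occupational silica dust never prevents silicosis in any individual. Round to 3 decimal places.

Under exogeneity and monotonicity, PN = (RR − 1) / RR = 1 − 1/RR.
PN = (3.28 − 1) / 3.28 = 2.28 / 3.28 ≈ 0.6951

PN ≈ 0.695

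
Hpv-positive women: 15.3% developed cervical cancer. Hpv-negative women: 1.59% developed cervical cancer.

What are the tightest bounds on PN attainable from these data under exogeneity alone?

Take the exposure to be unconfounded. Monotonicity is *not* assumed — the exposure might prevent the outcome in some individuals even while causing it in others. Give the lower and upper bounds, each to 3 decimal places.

p₁ = 0.153, p₀ = 0.0159.
Under exogeneity alone the bounds on PN are max{0,(p₁−p₀)/p₁} ≤ PN ≤ min{1,(1−p₀)/p₁}.
  lower = (p₁ − p₀)/p₁ = 0.1371 / 0.153 ≈ 0.8961
  upper = min{1, (1 − p₀)/p₁} = 0.9841 / 0.153 ≈ 6.4320 → capped at 1

0.896 ≤ PN ≤ 1.000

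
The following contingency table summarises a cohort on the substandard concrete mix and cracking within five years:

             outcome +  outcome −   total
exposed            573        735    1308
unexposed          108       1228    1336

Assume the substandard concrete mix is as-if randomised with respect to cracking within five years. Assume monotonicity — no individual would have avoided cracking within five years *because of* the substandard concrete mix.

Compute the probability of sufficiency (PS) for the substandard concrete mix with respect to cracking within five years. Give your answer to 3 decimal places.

p₁ = P(outcome | exposed) = 573/1308 = 0.43807
p₀ = P(outcome | unexposed) = 108/1336 = 0.080838
Under exogeneity and monotonicity, PS = (p₁ − p₀) / (1 − p₀).
PS = (0.43807 − 0.080838) / (1 − 0.080838) = 0.35724 / 0.91916 ≈ 0.3887

PS ≈ 0.389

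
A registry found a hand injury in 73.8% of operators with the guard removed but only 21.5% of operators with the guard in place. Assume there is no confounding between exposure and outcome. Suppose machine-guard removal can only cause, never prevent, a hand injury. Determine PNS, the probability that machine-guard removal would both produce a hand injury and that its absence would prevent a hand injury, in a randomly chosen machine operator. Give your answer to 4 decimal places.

PNS ≈ 0.5230

p₁ = 0.738, p₀ = 0.215.
Under exogeneity and monotonicity, PNS = p₁ − p₀.
PNS = 0.738 − 0.215 = 0.523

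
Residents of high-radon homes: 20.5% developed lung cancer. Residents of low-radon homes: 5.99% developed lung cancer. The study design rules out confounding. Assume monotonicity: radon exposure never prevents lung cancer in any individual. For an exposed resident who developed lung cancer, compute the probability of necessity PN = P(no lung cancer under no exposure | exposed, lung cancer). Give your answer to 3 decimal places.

PN ≈ 0.708

p₁ = 0.205, p₀ = 0.0599.
Under exogeneity and monotonicity, PN = (p₁ − p₀) / p₁.
PN = (0.205 − 0.0599) / 0.205 = 0.1451 / 0.205 ≈ 0.7078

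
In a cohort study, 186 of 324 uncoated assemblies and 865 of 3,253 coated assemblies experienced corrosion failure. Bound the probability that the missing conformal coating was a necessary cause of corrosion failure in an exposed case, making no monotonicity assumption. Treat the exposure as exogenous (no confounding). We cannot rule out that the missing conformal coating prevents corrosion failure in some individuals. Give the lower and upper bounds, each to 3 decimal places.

0.537 ≤ PN ≤ 1.000

p₁ = P(outcome | exposed) = 186/324 = 0.57407
p₀ = P(outcome | unexposed) = 865/3253 = 0.26591
Under exogeneity alone the bounds on PN are max{0,(p₁−p₀)/p₁} ≤ PN ≤ min{1,(1−p₀)/p₁}.
  lower = (p₁ − p₀)/p₁ = 0.30817 / 0.57407 ≈ 0.5368
  upper = min{1, (1 − p₀)/p₁} = 0.73409 / 0.57407 ≈ 1.2787 → capped at 1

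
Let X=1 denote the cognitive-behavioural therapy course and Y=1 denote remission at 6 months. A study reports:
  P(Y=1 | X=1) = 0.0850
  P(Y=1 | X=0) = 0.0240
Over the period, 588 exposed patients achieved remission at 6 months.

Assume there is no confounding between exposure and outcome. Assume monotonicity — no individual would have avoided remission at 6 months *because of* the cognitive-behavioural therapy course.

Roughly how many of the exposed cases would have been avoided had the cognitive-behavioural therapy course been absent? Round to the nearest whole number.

about 422 cases

Let p₁ = 0.085, p₀ = 0.024.
PN = (p₁ − p₀)/p₁ = (0.085 − 0.024) / 0.085 ≈ 0.71765.
Attributable cases ≈ PN × (exposed cases) = 0.71765 × 588 ≈ 421.98.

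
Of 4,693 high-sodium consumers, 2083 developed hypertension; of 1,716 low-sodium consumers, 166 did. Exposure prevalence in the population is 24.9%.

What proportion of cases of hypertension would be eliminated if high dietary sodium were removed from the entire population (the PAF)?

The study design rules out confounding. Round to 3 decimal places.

PAF ≈ 0.472

p₁ = P(outcome | exposed) = 2083/4693 = 0.44385
p₀ = P(outcome | unexposed) = 166/1716 = 0.096737
Overall risk P(Y=1) = π·p₁ + (1−π)·p₀ = 0.249×0.44385 + 0.751×0.096737 = 0.18317.
Under exogeneity, PAF = [P(Y=1) − p₀] / P(Y=1).
PAF = (0.18317 − 0.096737) / 0.18317 ≈ 0.4719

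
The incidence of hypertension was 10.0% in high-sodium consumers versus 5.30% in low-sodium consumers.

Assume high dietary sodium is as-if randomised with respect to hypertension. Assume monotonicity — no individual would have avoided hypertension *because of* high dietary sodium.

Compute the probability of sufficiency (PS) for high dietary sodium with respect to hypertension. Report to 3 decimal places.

PS ≈ 0.050

p₁ = 0.1, p₀ = 0.053.
Under exogeneity and monotonicity, PS = (p₁ − p₀) / (1 − p₀).
PS = (0.1 − 0.053) / (1 − 0.053) = 0.047 / 0.947 ≈ 0.0496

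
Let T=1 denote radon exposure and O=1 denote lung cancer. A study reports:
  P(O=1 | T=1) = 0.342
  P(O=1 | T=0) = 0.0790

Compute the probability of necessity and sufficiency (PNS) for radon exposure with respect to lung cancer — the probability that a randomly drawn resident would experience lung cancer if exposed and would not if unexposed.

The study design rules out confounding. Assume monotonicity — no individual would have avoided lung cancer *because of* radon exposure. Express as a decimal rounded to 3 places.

PNS ≈ 0.263

Let p₁ = 0.342, p₀ = 0.079.
Under exogeneity and monotonicity, PNS = p₁ − p₀.
PNS = 0.342 − 0.079 = 0.263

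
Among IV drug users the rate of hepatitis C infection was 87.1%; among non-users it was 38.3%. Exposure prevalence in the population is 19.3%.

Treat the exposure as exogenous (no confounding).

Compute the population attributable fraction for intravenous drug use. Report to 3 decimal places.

p₁ = 0.871, p₀ = 0.383.
Overall risk P(Y=1) = π·p₁ + (1−π)·p₀ = 0.193×0.871 + 0.807×0.383 = 0.47718.
Under exogeneity, PAF = [P(Y=1) − p₀] / P(Y=1).
PAF = (0.47718 − 0.383) / 0.47718 ≈ 0.1974

PAF ≈ 0.197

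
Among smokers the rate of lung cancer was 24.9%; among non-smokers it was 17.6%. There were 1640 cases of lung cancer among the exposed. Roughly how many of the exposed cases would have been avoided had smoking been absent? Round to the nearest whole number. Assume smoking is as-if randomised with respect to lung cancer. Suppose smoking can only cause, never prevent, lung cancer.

about 481 cases

p₁ = 0.249, p₀ = 0.176.
PN = (p₁ − p₀)/p₁ = (0.249 − 0.176) / 0.249 ≈ 0.29317.
Attributable cases ≈ PN × (exposed cases) = 0.29317 × 1640 ≈ 480.80.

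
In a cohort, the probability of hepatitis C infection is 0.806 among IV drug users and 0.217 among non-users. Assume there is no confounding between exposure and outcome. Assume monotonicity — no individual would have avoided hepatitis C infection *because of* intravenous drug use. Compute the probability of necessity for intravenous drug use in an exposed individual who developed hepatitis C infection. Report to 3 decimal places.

Let p₁ = 0.806, p₀ = 0.217.
Under exogeneity and monotonicity, PN = (p₁ − p₀) / p₁.
PN = (0.806 − 0.217) / 0.806 = 0.589 / 0.806 ≈ 0.7308

PN ≈ 0.731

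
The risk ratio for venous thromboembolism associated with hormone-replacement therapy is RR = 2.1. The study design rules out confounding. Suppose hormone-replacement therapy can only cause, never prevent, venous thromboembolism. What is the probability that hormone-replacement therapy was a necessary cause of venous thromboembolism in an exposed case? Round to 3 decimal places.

PN ≈ 0.524

Under exogeneity and monotonicity, PN = (RR − 1) / RR = 1 − 1/RR.
PN = (2.1 − 1) / 2.1 = 1.1 / 2.1 ≈ 0.5238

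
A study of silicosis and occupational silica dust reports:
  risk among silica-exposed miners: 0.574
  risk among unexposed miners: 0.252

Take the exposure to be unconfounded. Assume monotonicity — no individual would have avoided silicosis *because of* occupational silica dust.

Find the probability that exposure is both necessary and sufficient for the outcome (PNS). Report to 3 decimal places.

PNS ≈ 0.322

Let p₁ = 0.574, p₀ = 0.252.
Under exogeneity and monotonicity, PNS = p₁ − p₀.
PNS = 0.574 − 0.252 = 0.322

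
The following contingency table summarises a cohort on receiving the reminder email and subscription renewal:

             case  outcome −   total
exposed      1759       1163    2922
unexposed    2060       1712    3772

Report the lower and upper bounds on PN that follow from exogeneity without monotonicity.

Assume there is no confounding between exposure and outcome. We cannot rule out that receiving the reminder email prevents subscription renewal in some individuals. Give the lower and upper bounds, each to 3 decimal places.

0.093 ≤ PN ≤ 0.754

p₁ = P(outcome | exposed) = 1759/2922 = 0.60198
p₀ = P(outcome | unexposed) = 2060/3772 = 0.54613
Under exogeneity alone the bounds on PN are max{0,(p₁−p₀)/p₁} ≤ PN ≤ min{1,(1−p₀)/p₁}.
  lower = (p₁ − p₀)/p₁ = 0.055856 / 0.60198 ≈ 0.0928
  upper = min{1, (1 − p₀)/p₁} = 0.45387 / 0.60198 ≈ 0.7540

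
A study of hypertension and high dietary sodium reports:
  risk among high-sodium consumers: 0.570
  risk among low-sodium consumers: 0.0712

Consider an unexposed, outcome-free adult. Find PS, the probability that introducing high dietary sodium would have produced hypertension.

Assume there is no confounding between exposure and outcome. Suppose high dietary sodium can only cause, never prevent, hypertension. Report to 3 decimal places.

PS ≈ 0.537

Let p₁ = 0.57, p₀ = 0.0712.
Under exogeneity and monotonicity, PS = (p₁ − p₀) / (1 − p₀).
PS = (0.57 − 0.0712) / (1 − 0.0712) = 0.4988 / 0.9288 ≈ 0.5370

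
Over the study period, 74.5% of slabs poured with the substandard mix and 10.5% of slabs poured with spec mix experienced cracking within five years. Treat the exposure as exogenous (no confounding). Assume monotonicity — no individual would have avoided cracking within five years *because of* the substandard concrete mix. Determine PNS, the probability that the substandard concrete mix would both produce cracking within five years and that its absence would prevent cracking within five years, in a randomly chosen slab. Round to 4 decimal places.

PNS ≈ 0.6400

p₁ = 0.745, p₀ = 0.105.
Under exogeneity and monotonicity, PNS = p₁ − p₀.
PNS = 0.745 − 0.105 = 0.64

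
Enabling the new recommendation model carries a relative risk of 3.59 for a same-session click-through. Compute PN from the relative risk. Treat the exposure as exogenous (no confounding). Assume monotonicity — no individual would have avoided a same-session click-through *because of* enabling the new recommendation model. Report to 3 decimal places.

Under exogeneity and monotonicity, PN = (RR − 1) / RR = 1 − 1/RR.
PN = (3.59 − 1) / 3.59 = 2.59 / 3.59 ≈ 0.7214

PN ≈ 0.721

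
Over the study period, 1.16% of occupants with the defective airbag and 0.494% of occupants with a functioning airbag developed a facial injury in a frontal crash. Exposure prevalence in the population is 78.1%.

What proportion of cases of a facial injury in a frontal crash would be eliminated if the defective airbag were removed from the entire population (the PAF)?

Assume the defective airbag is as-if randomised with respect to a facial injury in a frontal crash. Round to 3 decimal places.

PAF ≈ 0.513

p₁ = 0.0116, p₀ = 0.00494.
Overall risk P(Y=1) = π·p₁ + (1−π)·p₀ = 0.781×0.0116 + 0.219×0.00494 = 0.010141.
Under exogeneity, PAF = [P(Y=1) − p₀] / P(Y=1).
PAF = (0.010141 − 0.00494) / 0.010141 ≈ 0.5129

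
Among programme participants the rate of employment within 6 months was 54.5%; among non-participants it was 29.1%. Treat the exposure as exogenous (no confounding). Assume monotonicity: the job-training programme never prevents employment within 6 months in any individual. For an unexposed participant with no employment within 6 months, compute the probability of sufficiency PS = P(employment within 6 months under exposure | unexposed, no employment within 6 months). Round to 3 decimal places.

p₁ = 0.545, p₀ = 0.291.
Under exogeneity and monotonicity, PS = (p₁ − p₀) / (1 − p₀).
PS = (0.545 − 0.291) / (1 − 0.291) = 0.254 / 0.709 ≈ 0.3583

PS ≈ 0.358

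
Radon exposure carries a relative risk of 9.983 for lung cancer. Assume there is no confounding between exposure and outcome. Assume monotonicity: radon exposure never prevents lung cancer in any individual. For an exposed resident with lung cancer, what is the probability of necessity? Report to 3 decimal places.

Under exogeneity and monotonicity, PN = (RR − 1) / RR = 1 − 1/RR.
PN = (9.983 − 1) / 9.983 = 8.983 / 9.983 ≈ 0.8998

PN ≈ 0.900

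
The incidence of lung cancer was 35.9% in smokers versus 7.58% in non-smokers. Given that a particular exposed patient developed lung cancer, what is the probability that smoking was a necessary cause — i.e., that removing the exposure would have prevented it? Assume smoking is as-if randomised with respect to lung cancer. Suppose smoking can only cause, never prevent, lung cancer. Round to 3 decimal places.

p₁ = 0.359, p₀ = 0.0758.
Under exogeneity and monotonicity, PN = (p₁ − p₀) / p₁.
PN = (0.359 − 0.0758) / 0.359 = 0.2832 / 0.359 ≈ 0.7889

PN ≈ 0.789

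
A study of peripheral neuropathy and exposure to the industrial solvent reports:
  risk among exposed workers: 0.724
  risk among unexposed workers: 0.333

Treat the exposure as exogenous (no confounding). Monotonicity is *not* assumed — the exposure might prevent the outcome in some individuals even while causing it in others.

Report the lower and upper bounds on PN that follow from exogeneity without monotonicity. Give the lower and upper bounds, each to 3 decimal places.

0.540 ≤ PN ≤ 0.921

Let p₁ = 0.724, p₀ = 0.333.
Under exogeneity alone the bounds on PN are max{0,(p₁−p₀)/p₁} ≤ PN ≤ min{1,(1−p₀)/p₁}.
  lower = (p₁ − p₀)/p₁ = 0.391 / 0.724 ≈ 0.5401
  upper = min{1, (1 − p₀)/p₁} = 0.667 / 0.724 ≈ 0.9213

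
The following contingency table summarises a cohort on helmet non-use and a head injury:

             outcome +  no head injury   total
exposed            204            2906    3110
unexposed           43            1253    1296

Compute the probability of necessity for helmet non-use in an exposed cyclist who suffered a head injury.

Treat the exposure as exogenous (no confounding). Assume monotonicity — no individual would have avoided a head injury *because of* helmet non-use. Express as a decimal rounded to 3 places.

p₁ = P(outcome | exposed) = 204/3110 = 0.065595
p₀ = P(outcome | unexposed) = 43/1296 = 0.033179
Under exogeneity and monotonicity, PN = (p₁ − p₀)/p₁.
PN = (0.065595 − 0.033179) / 0.065595 ≈ 0.4942

PN ≈ 0.494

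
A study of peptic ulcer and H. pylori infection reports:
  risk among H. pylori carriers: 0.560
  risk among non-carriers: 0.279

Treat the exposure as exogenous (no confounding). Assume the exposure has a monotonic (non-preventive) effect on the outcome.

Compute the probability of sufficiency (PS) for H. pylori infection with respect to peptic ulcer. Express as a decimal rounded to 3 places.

PS ≈ 0.390

Let p₁ = 0.56, p₀ = 0.279.
Under exogeneity and monotonicity, PS = (p₁ − p₀) / (1 − p₀).
PS = (0.56 − 0.279) / (1 − 0.279) = 0.281 / 0.721 ≈ 0.3897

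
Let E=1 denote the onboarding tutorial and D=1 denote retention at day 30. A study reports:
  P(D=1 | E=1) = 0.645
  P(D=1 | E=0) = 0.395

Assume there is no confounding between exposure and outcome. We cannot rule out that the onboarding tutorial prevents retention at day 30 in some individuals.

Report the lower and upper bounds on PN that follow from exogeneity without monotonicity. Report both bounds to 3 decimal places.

0.388 ≤ PN ≤ 0.938

Let p₁ = 0.645, p₀ = 0.395.
Under exogeneity alone the bounds on PN are max{0,(p₁−p₀)/p₁} ≤ PN ≤ min{1,(1−p₀)/p₁}.
  lower = (p₁ − p₀)/p₁ = 0.25 / 0.645 ≈ 0.3876
  upper = min{1, (1 − p₀)/p₁} = 0.605 / 0.645 ≈ 0.9380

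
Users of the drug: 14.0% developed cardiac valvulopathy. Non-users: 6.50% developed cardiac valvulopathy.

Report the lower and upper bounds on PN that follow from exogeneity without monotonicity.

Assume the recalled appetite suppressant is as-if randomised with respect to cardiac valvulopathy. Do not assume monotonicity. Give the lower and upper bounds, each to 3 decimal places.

p₁ = 0.14, p₀ = 0.065.
Under exogeneity alone the bounds on PN are max{0,(p₁−p₀)/p₁} ≤ PN ≤ min{1,(1−p₀)/p₁}.
  lower = (p₁ − p₀)/p₁ = 0.075 / 0.14 ≈ 0.5357
  upper = min{1, (1 − p₀)/p₁} = 0.935 / 0.14 ≈ 6.6786 → capped at 1

0.536 ≤ PN ≤ 1.000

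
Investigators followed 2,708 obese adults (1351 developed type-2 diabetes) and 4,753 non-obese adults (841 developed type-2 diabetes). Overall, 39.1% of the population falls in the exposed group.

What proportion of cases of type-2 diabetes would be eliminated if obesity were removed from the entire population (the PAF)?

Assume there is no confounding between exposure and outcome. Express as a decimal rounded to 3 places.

p₁ = P(outcome | exposed) = 1351/2708 = 0.49889
p₀ = P(outcome | unexposed) = 841/4753 = 0.17694
Overall risk P(Y=1) = π·p₁ + (1−π)·p₀ = 0.391×0.49889 + 0.609×0.17694 = 0.30282.
Under exogeneity, PAF = [P(Y=1) − p₀] / P(Y=1).
PAF = (0.30282 − 0.17694) / 0.30282 ≈ 0.4157

PAF ≈ 0.416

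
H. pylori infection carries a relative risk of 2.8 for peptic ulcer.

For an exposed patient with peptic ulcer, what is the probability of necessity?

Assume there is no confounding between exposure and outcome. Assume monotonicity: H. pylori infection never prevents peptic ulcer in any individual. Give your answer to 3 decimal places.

PN ≈ 0.643

Under exogeneity and monotonicity, PN = (RR − 1) / RR = 1 − 1/RR.
PN = (2.8 − 1) / 2.8 = 1.8 / 2.8 ≈ 0.6429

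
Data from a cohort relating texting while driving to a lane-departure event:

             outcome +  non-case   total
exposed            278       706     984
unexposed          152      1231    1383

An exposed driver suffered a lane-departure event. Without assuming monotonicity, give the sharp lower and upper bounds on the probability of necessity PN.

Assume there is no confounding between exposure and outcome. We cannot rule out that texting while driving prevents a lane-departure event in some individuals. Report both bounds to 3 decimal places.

0.611 ≤ PN ≤ 1.000

p₁ = P(outcome | exposed) = 278/984 = 0.28252
p₀ = P(outcome | unexposed) = 152/1383 = 0.10991
Under exogeneity alone the bounds on PN are max{0,(p₁−p₀)/p₁} ≤ PN ≤ min{1,(1−p₀)/p₁}.
  lower = (p₁ − p₀)/p₁ = 0.17261 / 0.28252 ≈ 0.6110
  upper = min{1, (1 − p₀)/p₁} = 0.89009 / 0.28252 ≈ 3.1505 → capped at 1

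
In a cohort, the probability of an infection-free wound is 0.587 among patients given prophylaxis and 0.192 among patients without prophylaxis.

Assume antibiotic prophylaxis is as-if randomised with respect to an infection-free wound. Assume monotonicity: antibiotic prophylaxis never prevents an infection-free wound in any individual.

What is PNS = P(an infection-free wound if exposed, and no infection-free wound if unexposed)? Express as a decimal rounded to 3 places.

Let p₁ = 0.587, p₀ = 0.192.
Under exogeneity and monotonicity, PNS = p₁ − p₀.
PNS = 0.587 − 0.192 = 0.395

PNS ≈ 0.395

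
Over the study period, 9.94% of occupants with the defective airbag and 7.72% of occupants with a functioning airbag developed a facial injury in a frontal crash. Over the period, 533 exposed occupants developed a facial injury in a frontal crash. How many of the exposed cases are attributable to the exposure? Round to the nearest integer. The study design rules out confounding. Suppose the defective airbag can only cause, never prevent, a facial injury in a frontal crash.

p₁ = 0.0994, p₀ = 0.0772.
PN = (p₁ − p₀)/p₁ = (0.0994 − 0.0772) / 0.0994 ≈ 0.22334.
Attributable cases ≈ PN × (exposed cases) = 0.22334 × 533 ≈ 119.04.

about 119 cases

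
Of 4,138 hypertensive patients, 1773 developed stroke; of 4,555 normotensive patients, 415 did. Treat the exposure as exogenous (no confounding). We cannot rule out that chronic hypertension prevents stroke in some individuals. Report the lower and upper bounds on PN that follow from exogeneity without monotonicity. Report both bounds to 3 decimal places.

p₁ = P(outcome | exposed) = 1773/4138 = 0.42847
p₀ = P(outcome | unexposed) = 415/4555 = 0.091109
Under exogeneity alone the bounds on PN are max{0,(p₁−p₀)/p₁} ≤ PN ≤ min{1,(1−p₀)/p₁}.
  lower = (p₁ − p₀)/p₁ = 0.33736 / 0.42847 ≈ 0.7874
  upper = min{1, (1 − p₀)/p₁} = 0.90889 / 0.42847 ≈ 2.1213 → capped at 1

0.787 ≤ PN ≤ 1.000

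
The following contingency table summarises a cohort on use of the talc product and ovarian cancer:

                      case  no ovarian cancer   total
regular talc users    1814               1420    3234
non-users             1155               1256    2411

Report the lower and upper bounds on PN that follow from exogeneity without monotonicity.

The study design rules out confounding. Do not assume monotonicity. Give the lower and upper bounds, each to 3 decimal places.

p₁ = P(outcome | exposed) = 1814/3234 = 0.56092
p₀ = P(outcome | unexposed) = 1155/2411 = 0.47905
Under exogeneity alone the bounds on PN are max{0,(p₁−p₀)/p₁} ≤ PN ≤ min{1,(1−p₀)/p₁}.
  lower = (p₁ − p₀)/p₁ = 0.081861 / 0.56092 ≈ 0.1459
  upper = min{1, (1 − p₀)/p₁} = 0.52095 / 0.56092 ≈ 0.9287

0.146 ≤ PN ≤ 0.929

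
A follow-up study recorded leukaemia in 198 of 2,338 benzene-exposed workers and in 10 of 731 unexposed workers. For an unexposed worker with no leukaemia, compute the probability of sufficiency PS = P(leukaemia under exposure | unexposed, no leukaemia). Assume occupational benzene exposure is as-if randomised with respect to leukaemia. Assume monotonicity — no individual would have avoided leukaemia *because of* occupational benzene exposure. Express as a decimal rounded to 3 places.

PS ≈ 0.072

p₁ = P(outcome | exposed) = 198/2338 = 0.084688
p₀ = P(outcome | unexposed) = 10/731 = 0.01368
Under exogeneity and monotonicity, PS = (p₁ − p₀) / (1 − p₀).
PS = (0.084688 − 0.01368) / (1 − 0.01368) = 0.071008 / 0.98632 ≈ 0.0720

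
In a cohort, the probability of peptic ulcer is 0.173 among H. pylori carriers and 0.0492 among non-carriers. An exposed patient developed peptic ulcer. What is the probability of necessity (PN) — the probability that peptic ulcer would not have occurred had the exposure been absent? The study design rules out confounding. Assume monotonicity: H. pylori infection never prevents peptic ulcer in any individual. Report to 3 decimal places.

Let p₁ = 0.173, p₀ = 0.0492.
Under exogeneity and monotonicity, PN = (p₁ − p₀) / p₁.
PN = (0.173 − 0.0492) / 0.173 = 0.1238 / 0.173 ≈ 0.7156

PN ≈ 0.716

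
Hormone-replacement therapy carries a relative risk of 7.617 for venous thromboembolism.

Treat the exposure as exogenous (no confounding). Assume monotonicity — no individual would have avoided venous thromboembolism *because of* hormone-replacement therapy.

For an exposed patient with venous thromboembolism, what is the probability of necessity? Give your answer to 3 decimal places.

PN ≈ 0.869

Under exogeneity and monotonicity, PN = (RR − 1) / RR = 1 − 1/RR.
PN = (7.617 − 1) / 7.617 = 6.617 / 7.617 ≈ 0.8687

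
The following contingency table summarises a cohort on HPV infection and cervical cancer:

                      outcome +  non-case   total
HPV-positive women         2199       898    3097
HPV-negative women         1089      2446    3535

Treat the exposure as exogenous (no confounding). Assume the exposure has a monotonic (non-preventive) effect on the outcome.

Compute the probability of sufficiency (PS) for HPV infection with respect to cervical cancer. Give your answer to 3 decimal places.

PS ≈ 0.581

p₁ = P(outcome | exposed) = 2199/3097 = 0.71004
p₀ = P(outcome | unexposed) = 1089/3535 = 0.30806
Under exogeneity and monotonicity, PS = (p₁ − p₀)/(1 − p₀).
PS = (0.71004 − 0.30806) / 0.69194 ≈ 0.5809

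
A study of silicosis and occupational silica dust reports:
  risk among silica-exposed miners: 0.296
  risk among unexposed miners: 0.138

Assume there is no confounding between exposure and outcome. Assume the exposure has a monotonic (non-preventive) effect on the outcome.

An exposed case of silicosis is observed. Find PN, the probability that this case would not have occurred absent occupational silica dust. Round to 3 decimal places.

PN ≈ 0.534

Let p₁ = 0.296, p₀ = 0.138.
Under exogeneity and monotonicity, PN = (p₁ − p₀) / p₁.
PN = (0.296 − 0.138) / 0.296 = 0.158 / 0.296 ≈ 0.5338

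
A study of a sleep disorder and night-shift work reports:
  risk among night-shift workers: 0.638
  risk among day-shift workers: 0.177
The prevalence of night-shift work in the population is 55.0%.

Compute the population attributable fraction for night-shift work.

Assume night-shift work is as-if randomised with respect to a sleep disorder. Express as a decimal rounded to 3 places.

Let p₁ = 0.638, p₀ = 0.177.
Overall risk P(Y=1) = π·p₁ + (1−π)·p₀ = 0.55×0.638 + 0.45×0.177 = 0.43055.
Under exogeneity, PAF = [P(Y=1) − p₀] / P(Y=1).
PAF = (0.43055 − 0.177) / 0.43055 ≈ 0.5889

PAF ≈ 0.589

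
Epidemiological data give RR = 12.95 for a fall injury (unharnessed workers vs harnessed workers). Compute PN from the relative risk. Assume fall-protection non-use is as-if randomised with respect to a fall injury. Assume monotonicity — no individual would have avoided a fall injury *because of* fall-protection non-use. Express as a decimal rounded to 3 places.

PN ≈ 0.923

Under exogeneity and monotonicity, PN = (RR − 1) / RR = 1 − 1/RR.
PN = (12.95 − 1) / 12.95 = 11.95 / 12.95 ≈ 0.9228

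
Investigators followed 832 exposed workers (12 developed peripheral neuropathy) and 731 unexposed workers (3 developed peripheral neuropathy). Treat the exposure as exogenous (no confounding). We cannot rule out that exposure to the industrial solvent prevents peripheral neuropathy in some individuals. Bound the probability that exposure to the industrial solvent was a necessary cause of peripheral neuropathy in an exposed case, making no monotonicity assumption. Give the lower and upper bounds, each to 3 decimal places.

p₁ = P(outcome | exposed) = 12/832 = 0.014423
p₀ = P(outcome | unexposed) = 3/731 = 0.004104
Under exogeneity alone the bounds on PN are max{0,(p₁−p₀)/p₁} ≤ PN ≤ min{1,(1−p₀)/p₁}.
  lower = (p₁ − p₀)/p₁ = 0.010319 / 0.014423 ≈ 0.7155
  upper = min{1, (1 − p₀)/p₁} = 0.9959 / 0.014423 ≈ 69.0488 → capped at 1

0.715 ≤ PN ≤ 1.000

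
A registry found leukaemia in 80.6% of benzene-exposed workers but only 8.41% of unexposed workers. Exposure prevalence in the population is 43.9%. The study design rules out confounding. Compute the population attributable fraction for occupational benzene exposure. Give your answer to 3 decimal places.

PAF ≈ 0.790

p₁ = 0.806, p₀ = 0.0841.
Overall risk P(Y=1) = π·p₁ + (1−π)·p₀ = 0.439×0.806 + 0.561×0.0841 = 0.40101.
Under exogeneity, PAF = [P(Y=1) − p₀] / P(Y=1).
PAF = (0.40101 − 0.0841) / 0.40101 ≈ 0.7903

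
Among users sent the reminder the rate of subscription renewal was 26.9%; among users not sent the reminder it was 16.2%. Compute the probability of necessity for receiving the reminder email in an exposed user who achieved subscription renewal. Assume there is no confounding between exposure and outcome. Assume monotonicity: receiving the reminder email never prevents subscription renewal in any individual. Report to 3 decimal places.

p₁ = 0.269, p₀ = 0.162.
Under exogeneity and monotonicity, PN = (p₁ − p₀) / p₁.
PN = (0.269 − 0.162) / 0.269 = 0.107 / 0.269 ≈ 0.3978

PN ≈ 0.398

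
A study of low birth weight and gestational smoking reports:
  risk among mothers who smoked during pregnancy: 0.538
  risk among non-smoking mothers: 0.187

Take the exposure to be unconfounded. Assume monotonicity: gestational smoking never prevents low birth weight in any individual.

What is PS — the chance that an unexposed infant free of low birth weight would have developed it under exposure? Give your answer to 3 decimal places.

PS ≈ 0.432

Let p₁ = 0.538, p₀ = 0.187.
Under exogeneity and monotonicity, PS = (p₁ − p₀) / (1 − p₀).
PS = (0.538 − 0.187) / (1 − 0.187) = 0.351 / 0.813 ≈ 0.4317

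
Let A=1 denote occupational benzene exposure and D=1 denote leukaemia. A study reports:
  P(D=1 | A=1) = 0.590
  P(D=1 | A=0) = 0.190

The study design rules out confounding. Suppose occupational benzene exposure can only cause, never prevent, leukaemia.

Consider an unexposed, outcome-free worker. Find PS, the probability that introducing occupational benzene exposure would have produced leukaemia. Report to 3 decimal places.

Let p₁ = 0.59, p₀ = 0.19.
Under exogeneity and monotonicity, PS = (p₁ − p₀) / (1 − p₀).
PS = (0.59 − 0.19) / (1 − 0.19) = 0.4 / 0.81 ≈ 0.4938

PS ≈ 0.494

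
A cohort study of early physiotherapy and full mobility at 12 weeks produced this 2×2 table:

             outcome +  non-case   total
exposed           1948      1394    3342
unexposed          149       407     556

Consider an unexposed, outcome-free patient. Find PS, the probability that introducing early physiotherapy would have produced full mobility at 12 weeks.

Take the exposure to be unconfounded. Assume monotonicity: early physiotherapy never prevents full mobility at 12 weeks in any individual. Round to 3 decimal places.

p₁ = P(outcome | exposed) = 1948/3342 = 0.58288
p₀ = P(outcome | unexposed) = 149/556 = 0.26799
Under exogeneity and monotonicity, PS = (p₁ − p₀)/(1 − p₀).
PS = (0.58288 − 0.26799) / 0.73201 ≈ 0.4302

PS ≈ 0.430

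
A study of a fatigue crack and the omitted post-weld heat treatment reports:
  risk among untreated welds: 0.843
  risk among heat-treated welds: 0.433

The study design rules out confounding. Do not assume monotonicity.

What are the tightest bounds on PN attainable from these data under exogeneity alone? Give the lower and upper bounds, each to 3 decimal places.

Let p₁ = 0.843, p₀ = 0.433.
Under exogeneity alone the bounds on PN are max{0,(p₁−p₀)/p₁} ≤ PN ≤ min{1,(1−p₀)/p₁}.
  lower = (p₁ − p₀)/p₁ = 0.41 / 0.843 ≈ 0.4864
  upper = min{1, (1 − p₀)/p₁} = 0.567 / 0.843 ≈ 0.6726

0.486 ≤ PN ≤ 0.673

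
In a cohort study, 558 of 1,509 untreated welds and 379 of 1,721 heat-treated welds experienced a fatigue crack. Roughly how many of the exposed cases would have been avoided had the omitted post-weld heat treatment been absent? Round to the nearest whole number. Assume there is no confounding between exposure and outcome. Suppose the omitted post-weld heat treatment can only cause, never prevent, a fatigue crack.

about 226 cases

p₁ = P(outcome | exposed) = 558/1509 = 0.36978
p₀ = P(outcome | unexposed) = 379/1721 = 0.22022
PN = (p₁ − p₀)/p₁ = (0.36978 − 0.22022) / 0.36978 ≈ 0.40446.
Attributable cases ≈ PN × (exposed cases) = 0.40446 × 558 ≈ 225.69.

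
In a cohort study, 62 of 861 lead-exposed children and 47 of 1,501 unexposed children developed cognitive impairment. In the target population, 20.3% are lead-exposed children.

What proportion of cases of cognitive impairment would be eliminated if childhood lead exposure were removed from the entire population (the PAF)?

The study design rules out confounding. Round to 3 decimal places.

PAF ≈ 0.209

p₁ = P(outcome | exposed) = 62/861 = 0.072009
p₀ = P(outcome | unexposed) = 47/1501 = 0.031312
Overall risk P(Y=1) = π·p₁ + (1−π)·p₀ = 0.203×0.072009 + 0.797×0.031312 = 0.039574.
Under exogeneity, PAF = [P(Y=1) − p₀] / P(Y=1).
PAF = (0.039574 − 0.031312) / 0.039574 ≈ 0.2088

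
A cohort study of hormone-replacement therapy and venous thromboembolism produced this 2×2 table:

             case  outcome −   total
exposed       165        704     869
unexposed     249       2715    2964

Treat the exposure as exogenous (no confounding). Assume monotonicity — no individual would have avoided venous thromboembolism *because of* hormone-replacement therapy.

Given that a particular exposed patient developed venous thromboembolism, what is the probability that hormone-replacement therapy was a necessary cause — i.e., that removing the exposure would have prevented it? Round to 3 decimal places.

PN ≈ 0.558

p₁ = P(outcome | exposed) = 165/869 = 0.18987
p₀ = P(outcome | unexposed) = 249/2964 = 0.084008
Under exogeneity and monotonicity, PN = (p₁ − p₀)/p₁.
PN = (0.18987 − 0.084008) / 0.18987 ≈ 0.5576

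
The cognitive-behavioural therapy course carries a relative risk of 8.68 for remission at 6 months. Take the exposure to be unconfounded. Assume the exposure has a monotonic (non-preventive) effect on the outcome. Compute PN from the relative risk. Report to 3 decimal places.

PN ≈ 0.885

Under exogeneity and monotonicity, PN = (RR − 1) / RR = 1 − 1/RR.
PN = (8.68 − 1) / 8.68 = 7.68 / 8.68 ≈ 0.8848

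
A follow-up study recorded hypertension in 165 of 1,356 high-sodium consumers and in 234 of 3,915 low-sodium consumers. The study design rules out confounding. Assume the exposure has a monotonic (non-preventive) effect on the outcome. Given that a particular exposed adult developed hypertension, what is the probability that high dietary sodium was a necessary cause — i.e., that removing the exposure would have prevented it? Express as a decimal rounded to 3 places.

p₁ = P(outcome | exposed) = 165/1356 = 0.12168
p₀ = P(outcome | unexposed) = 234/3915 = 0.05977
Under exogeneity and monotonicity, PN = (p₁ − p₀) / p₁.
PN = (0.12168 − 0.05977) / 0.12168 = 0.061911 / 0.12168 ≈ 0.5088

PN ≈ 0.509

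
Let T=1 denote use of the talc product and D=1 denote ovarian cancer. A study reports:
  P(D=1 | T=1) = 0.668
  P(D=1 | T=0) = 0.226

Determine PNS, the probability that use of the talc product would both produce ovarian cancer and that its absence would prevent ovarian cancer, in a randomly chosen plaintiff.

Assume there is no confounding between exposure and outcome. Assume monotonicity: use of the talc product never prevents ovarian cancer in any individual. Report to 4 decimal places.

Let p₁ = 0.668, p₀ = 0.226.
Under exogeneity and monotonicity, PNS = p₁ − p₀.
PNS = 0.668 − 0.226 = 0.442

PNS ≈ 0.4420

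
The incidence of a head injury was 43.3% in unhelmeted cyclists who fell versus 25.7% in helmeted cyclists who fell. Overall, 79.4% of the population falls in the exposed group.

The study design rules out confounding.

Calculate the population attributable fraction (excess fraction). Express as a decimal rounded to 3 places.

PAF ≈ 0.352

p₁ = 0.433, p₀ = 0.257.
Overall risk P(Y=1) = π·p₁ + (1−π)·p₀ = 0.794×0.433 + 0.206×0.257 = 0.39674.
Under exogeneity, PAF = [P(Y=1) − p₀] / P(Y=1).
PAF = (0.39674 − 0.257) / 0.39674 ≈ 0.3522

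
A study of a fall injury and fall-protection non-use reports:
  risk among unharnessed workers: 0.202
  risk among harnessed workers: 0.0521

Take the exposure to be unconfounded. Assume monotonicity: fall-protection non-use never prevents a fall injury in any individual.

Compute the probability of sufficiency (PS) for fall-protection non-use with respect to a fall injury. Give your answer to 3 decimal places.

Let p₁ = 0.202, p₀ = 0.0521.
Under exogeneity and monotonicity, PS = (p₁ − p₀) / (1 − p₀).
PS = (0.202 − 0.0521) / (1 − 0.0521) = 0.1499 / 0.9479 ≈ 0.1581

PS ≈ 0.158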